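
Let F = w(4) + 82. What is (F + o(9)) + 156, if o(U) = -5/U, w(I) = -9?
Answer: 2056/9 ≈ 228.44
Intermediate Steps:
F = 73 (F = -9 + 82 = 73)
(F + o(9)) + 156 = (73 - 5/9) + 156 = 652/9 + 156 = 2056/9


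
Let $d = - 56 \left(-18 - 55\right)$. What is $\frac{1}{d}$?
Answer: $\frac{1}{4088} \approx 0.00024462$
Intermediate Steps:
$d = 4088$ ($d = - 56 \left(-18 - 55\right) = \left(-56\right) \left(-73\right) = 4088$)
$\frac{1}{d} = \frac{1}{4088}$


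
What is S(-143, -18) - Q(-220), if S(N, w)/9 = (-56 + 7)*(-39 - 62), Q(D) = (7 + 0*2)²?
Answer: 44492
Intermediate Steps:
Q(D) = 49 (Q(D) = (7 + 0)² = 7² = 49)
S(N, w) = 44541 (S(N, w) = 9*((-56 + 7)*(-39 - 62)) = 9*(-49*(-101)) = 9*4949 = 44541)
S(-143, -18) - Q(-220) = 44541 - 1*49 = 44541 - 49 = 44492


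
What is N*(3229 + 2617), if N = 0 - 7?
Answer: -40922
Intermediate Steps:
N = -7
N*(3229 + 2617) = -7*(3229 + 2617) = -7*5846 = -40922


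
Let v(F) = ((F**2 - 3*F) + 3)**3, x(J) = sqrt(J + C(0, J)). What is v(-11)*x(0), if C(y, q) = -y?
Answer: 0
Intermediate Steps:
x(J) = sqrt(J) (x(J) = sqrt(J - 1*0) = sqrt(J + 0) = sqrt(J))
v(F) = (3 + F**2 - 3*F)**3
v(-11)*x(0) = (3 + (-11)**2 - 3*(-11))**3*sqrt(0) = (3 + 121 + 33)**3*0 = 157**3*0 = 3869893*0 = 0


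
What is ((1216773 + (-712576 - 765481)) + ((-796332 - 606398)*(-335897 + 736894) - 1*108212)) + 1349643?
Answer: -562489541663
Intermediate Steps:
((1216773 + (-712576 - 765481)) + ((-796332 - 606398)*(-335897 + 736894) - 1*108212)) + 1349643 = ((1216773 - 1478057) + (-1402730*400997 - 108212)) + 1349643 = (-261284 + (-562490521810 - 108212)) + 1349643 = (-261284 - 562490630022) + 1349643 = -562490891306 + 1349643 = -562489541663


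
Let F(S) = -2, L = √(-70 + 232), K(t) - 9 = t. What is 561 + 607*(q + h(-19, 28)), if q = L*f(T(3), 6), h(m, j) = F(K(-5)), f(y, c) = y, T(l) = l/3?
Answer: -653 + 5463*√2 ≈ 7072.9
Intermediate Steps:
K(t) = 9 + t
T(l) = l/3 (T(l) = l*(⅓) = l/3)
L = 9*√2 (L = √162 = 9*√2 ≈ 12.728)
h(m, j) = -2
q = 9*√2 (q = (9*√2)*((⅓)*3) = (9*√2)*1 = 9*√2 ≈ 12.728)
561 + 607*(q + h(-19, 28)) = 561 + 607*(9*√2 - 2) = 561 + 607*(-2 + 9*√2) = 561 + (-1214 + 5463*√2) = -653 + 5463*√2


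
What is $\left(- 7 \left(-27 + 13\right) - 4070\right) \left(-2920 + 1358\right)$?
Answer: $6204264$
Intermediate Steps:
$\left(- 7 \left(-27 + 13\right) - 4070\right) \left(-2920 + 1358\right) = \left(\left(-7\right) \left(-14\right) - 4070\right) \left(-1562\right) = \left(98 - 4070\right) \left(-1562\right) = \left(-3972\right) \left(-1562\right) = 6204264$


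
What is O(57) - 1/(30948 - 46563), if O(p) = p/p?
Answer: 15616/15615 ≈ 1.0001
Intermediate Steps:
O(p) = 1
O(57) - 1/(30948 - 46563) = 1 - 1/(30948 - 46563) = 1 - 1/(-15615) = 1 - 1*(-1/15615) = 1 + 1/15615 = 15616/15615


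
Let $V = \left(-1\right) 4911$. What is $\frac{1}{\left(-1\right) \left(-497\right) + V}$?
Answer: $- \frac{1}{4414} \approx -0.00022655$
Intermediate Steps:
$V = -4911$
$\frac{1}{\left(-1\right) \left(-497\right) + V} = \frac{1}{\left(-1\right) \left(-497\right) - 4911} = \frac{1}{497 - 4911} = \frac{1}{-4414} = - \frac{1}{4414}$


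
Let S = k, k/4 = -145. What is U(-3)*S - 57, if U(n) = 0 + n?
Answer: 1683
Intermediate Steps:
U(n) = n
k = -580 (k = 4*(-145) = -580)
S = -580
U(-3)*S - 57 = -3*(-580) - 57 = 1740 - 57 = 1683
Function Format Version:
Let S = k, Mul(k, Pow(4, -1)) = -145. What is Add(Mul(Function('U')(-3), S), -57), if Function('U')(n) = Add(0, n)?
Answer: 1683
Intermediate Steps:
Function('U')(n) = n
k = -580 (k = Mul(4, -145) = -580)
S = -580
Add(Mul(Function('U')(-3), S), -57) = Add(Mul(-3, -580), -57) = Add(1740, -57) = 1683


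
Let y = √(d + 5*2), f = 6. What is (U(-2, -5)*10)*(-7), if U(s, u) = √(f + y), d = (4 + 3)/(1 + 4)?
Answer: -14*√(150 + 5*√285) ≈ -214.35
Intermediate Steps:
d = 7/5 ≈ 1.4000
y = √285/5 (y = √(7/5 + 5*2) = √(7/5 + 10) = √(57/5) = √285/5 ≈ 3.3764)
U(s, u) = √(6 + √285/5)
(U(-2, -5)*10)*(-7) = ((√(150 + 5*√285)/5)*10)*(-7) = (2*√(150 + 5*√285))*(-7) = -14*√(150 + 5*√285)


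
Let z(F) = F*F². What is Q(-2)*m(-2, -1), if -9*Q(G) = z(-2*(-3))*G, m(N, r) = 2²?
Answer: 192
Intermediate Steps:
z(F) = F³
m(N, r) = 4
Q(G) = -24*G (Q(G) = -(-2*(-3))³*G/9 = -6³*G/9 = -24*G)
Q(-2)*m(-2, -1) = -24*(-2)*4 = 48*4 = 192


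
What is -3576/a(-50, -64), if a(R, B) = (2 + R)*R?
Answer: -149/100 ≈ -1.4900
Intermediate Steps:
a(R, B) = R*(2 + R)
-3576/a(-50, -64) = -3576*(-1/(50*(2 - 50))) = -3576/((-50*(-48))) = -3576/2400 = -3576*1/2400 = -149/100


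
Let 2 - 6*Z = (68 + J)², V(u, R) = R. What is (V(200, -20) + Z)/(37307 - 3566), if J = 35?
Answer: -10727/202446 ≈ -0.052987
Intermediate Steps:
Z = -10607/6 (Z = ⅓ - (68 + 35)²/6 = ⅓ - ⅙*103² = ⅓ - ⅙*10609 = ⅓ - 10609/6 = -10607/6 ≈ -1767.8)
(V(200, -20) + Z)/(37307 - 3566) = (-20 - 10607/6)/(37307 - 3566) = -10727/6/33741 = -10727/6*1/33741 = -10727/202446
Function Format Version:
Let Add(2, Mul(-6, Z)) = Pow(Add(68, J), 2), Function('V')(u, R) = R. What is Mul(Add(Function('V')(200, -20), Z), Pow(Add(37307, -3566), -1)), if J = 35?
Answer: Rational(-10727, 202446) ≈ -0.052987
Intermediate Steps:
Z = Rational(-10607, 6) (Z = Add(Rational(1, 3), Mul(Rational(-1, 6), Pow(Add(68, 35), 2))) = Add(Rational(1, 3), Mul(Rational(-1, 6), Pow(103, 2))) = Add(Rational(1, 3), Mul(Rational(-1, 6), 10609)) = Add(Rational(1, 3), Rational(-10609, 6)) = Rational(-10607, 6) ≈ -1767.8)
Mul(Add(Function('V')(200, -20), Z), Pow(Add(37307, -3566), -1)) = Mul(Add(-20, Rational(-10607, 6)), Pow(Add(37307, -3566), -1)) = Mul(Rational(-10727, 6), Pow(33741, -1)) = Mul(Rational(-10727, 6), Rational(1, 33741)) = Rational(-10727, 202446)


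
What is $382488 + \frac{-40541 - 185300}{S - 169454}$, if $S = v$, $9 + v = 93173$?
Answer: $\frac{29180235361}{76290} \approx 3.8249 \cdot 10^{5}$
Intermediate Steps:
$v = 93164$ ($v = -9 + 93173 = 93164$)
$S = 93164$
$382488 + \frac{-40541 - 185300}{S - 169454} = 382488 + \frac{-40541 - 185300}{93164 - 169454} = 382488 - \frac{225841}{-76290} = 382488 - - \frac{225841}{76290} = 382488 + \frac{225841}{76290} = \frac{29180235361}{76290}$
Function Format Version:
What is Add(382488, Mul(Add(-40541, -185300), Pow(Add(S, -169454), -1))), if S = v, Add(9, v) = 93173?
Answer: Rational(29180235361, 76290) ≈ 3.8249e+5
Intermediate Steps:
v = 93164 (v = Add(-9, 93173) = 93164)
S = 93164
Add(382488, Mul(Add(-40541, -185300), Pow(Add(S, -169454), -1))) = Add(382488, Mul(Add(-40541, -185300), Pow(Add(93164, -169454), -1))) = Add(382488, Mul(-225841, Pow(-76290, -1))) = Add(382488, Mul(-225841, Rational(-1, 76290))) = Add(382488, Rational(225841, 76290)) = Rational(29180235361, 76290)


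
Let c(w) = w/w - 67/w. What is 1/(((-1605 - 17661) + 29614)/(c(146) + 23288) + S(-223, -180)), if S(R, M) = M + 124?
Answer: -3400127/188896304 ≈ -0.018000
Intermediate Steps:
c(w) = 1 - 67/w
S(R, M) = 124 + M
1/(((-1605 - 17661) + 29614)/(c(146) + 23288) + S(-223, -180)) = 1/(((-1605 - 17661) + 29614)/((-67 + 146)/146 + 23288) + (124 - 180)) = 1/((-19266 + 29614)/((1/146)*79 + 23288) - 56) = 1/(10348/(79/146 + 23288) - 56) = 1/(10348/(3400127/146) - 56) = 1/(10348*(146/3400127) - 56) = 1/(1510808/3400127 - 56) = 1/(-188896304/3400127) = -3400127/188896304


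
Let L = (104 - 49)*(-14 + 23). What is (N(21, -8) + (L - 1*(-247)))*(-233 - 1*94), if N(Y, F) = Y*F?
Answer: -187698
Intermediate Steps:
L = 495 (L = 55*9 = 495)
N(Y, F) = F*Y
(N(21, -8) + (L - 1*(-247)))*(-233 - 1*94) = (-8*21 + (495 - 1*(-247)))*(-233 - 1*94) = (-168 + (495 + 247))*(-233 - 94) = (-168 + 742)*(-327) = 574*(-327) = -187698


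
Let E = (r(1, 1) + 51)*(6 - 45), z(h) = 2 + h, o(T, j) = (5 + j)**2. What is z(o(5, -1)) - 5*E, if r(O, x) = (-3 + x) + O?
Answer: 9768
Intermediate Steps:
r(O, x) = -3 + O + x
E = -1950 (E = ((-3 + 1 + 1) + 51)*(6 - 45) = (-1 + 51)*(-39) = 50*(-39) = -1950)
z(o(5, -1)) - 5*E = (2 + (5 - 1)**2) - 5*(-1950) = (2 + 4**2) + 9750 = (2 + 16) + 9750 = 18 + 9750 = 9768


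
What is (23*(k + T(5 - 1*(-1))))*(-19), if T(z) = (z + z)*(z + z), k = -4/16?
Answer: -251275/4 ≈ -62819.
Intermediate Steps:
k = -¼ (k = -4*1/16 = -¼ ≈ -0.25000)
T(z) = 4*z² (T(z) = (2*z)*(2*z) = 4*z²)
(23*(k + T(5 - 1*(-1))))*(-19) = (23*(-¼ + 4*(5 - 1*(-1))²))*(-19) = (23*(-¼ + 4*(5 + 1)²))*(-19) = (23*(-¼ + 4*6²))*(-19) = (23*(-¼ + 4*36))*(-19) = (23*(-¼ + 144))*(-19) = (23*(575/4))*(-19) = (13225/4)*(-19) = -251275/4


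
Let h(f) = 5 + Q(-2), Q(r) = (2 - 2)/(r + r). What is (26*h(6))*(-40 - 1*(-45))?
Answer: 650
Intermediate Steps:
Q(r) = 0 (Q(r) = 0/((2*r)) = 0*(1/(2*r)) = 0)
h(f) = 5 (h(f) = 5 + 0 = 5)
(26*h(6))*(-40 - 1*(-45)) = (26*5)*(-40 - 1*(-45)) = 130*(-40 + 45) = 130*5 = 650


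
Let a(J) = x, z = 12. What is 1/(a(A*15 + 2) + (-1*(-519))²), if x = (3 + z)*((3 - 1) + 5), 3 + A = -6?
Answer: 1/269466 ≈ 3.7110e-6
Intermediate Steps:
A = -9 (A = -3 - 6 = -9)
x = 105 (x = (3 + 12)*((3 - 1) + 5) = 15*(2 + 5) = 15*7 = 105)
a(J) = 105
1/(a(A*15 + 2) + (-1*(-519))²) = 1/(105 + (-1*(-519))²) = 1/(105 + 519²) = 1/(105 + 269361) = 1/269466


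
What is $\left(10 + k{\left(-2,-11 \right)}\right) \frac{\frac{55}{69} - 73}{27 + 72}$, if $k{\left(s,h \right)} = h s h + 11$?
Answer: $\frac{1101022}{6831} \approx 161.18$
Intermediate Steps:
$k{\left(s,h \right)} = 11 + s h^{2}$ ($k{\left(s,h \right)} = s h^{2} + 11 = 11 + s h^{2}$)
$\left(10 + k{\left(-2,-11 \right)}\right) \frac{\frac{55}{69} - 73}{27 + 72} = \left(10 + \left(11 - 2 \left(-11\right)^{2}\right)\right) \frac{\frac{55}{69} - 73}{27 + 72} = \left(10 + \left(11 - 242\right)\right) \frac{55 \cdot \frac{1}{69} - 73}{99} = \left(10 + \left(11 - 242\right)\right) \left(\frac{55}{69} - 73\right) \frac{1}{99} = \left(10 - 231\right) \left(\left(- \frac{4982}{69}\right) \frac{1}{99}\right) = \left(-221\right) \left(- \frac{4982}{6831}\right) = \frac{1101022}{6831}$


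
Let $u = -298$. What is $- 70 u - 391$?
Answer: $20469$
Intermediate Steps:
$- 70 u - 391 = \left(-70\right) \left(-298\right) - 391 = 20860 - 391 = 20469$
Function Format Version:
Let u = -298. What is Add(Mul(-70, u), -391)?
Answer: 20469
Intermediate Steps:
Add(Mul(-70, u), -391) = Add(Mul(-70, -298), -391) = Add(20860, -391) = 20469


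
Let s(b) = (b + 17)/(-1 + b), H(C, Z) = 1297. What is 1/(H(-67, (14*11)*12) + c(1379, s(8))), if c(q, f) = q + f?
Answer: 7/18757 ≈ 0.00037319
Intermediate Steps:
s(b) = (17 + b)/(-1 + b)
c(q, f) = f + q
1/(H(-67, (14*11)*12) + c(1379, s(8))) = 1/(1297 + ((17 + 8)/(-1 + 8) + 1379)) = 1/(1297 + (25/7 + 1379)) = 1/(1297 + 9678/7) = 1/(18757/7) = 7/18757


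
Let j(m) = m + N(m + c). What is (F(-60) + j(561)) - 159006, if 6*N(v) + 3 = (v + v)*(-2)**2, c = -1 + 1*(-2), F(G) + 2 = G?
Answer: -315527/2 ≈ -1.5776e+5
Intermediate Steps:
F(G) = -2 + G
c = -3 (c = -1 - 2 = -3)
N(v) = -1/2 + 4*v/3 (N(v) = -1/2 + ((v + v)*(-2)**2)/6 = -1/2 + ((2*v)*4)/6 = -1/2 + (8*v)/6 = -1/2 + 4*v/3)
j(m) = -9/2 + 7*m/3 (j(m) = m + (-1/2 + 4*(m - 3)/3) = m + (-1/2 + 4*(-3 + m)/3) = m + (-1/2 + (-4 + 4*m/3)) = m + (-9/2 + 4*m/3) = -9/2 + 7*m/3)
(F(-60) + j(561)) - 159006 = ((-2 - 60) + (-9/2 + (7/3)*561)) - 159006 = (-62 + (-9/2 + 1309)) - 159006 = (-62 + 2609/2) - 159006 = 2485/2 - 159006 = -315527/2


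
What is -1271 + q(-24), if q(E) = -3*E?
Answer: -1199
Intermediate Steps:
-1271 + q(-24) = -1271 - 3*(-24) = -1271 + 72 = -1199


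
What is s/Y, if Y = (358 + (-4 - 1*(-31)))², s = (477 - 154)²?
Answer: 104329/148225 ≈ 0.70386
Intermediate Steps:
s = 104329 (s = 323² = 104329)
Y = 148225 (Y = (358 + (-4 + 31))² = (358 + 27)² = 385² = 148225)
s/Y = 104329/148225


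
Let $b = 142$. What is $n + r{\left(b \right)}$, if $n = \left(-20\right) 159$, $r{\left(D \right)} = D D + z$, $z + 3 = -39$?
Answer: $16942$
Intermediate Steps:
$z = -42$ ($z = -3 - 39 = -42$)
$r{\left(D \right)} = -42 + D^{2}$ ($r{\left(D \right)} = D D - 42 = D^{2} - 42 = -42 + D^{2}$)
$n = -3180$
$n + r{\left(b \right)} = -3180 - \left(42 - 142^{2}\right) = -3180 + \left(-42 + 20164\right) = -3180 + 20122 = 16942$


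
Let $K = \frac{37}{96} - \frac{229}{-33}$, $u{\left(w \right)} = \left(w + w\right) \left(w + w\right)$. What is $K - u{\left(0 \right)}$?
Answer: $\frac{7735}{1056} \approx 7.3248$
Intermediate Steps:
$u{\left(w \right)} = 4 w^{2}$ ($u{\left(w \right)} = 2 w 2 w = 4 w^{2}$)
$K = \frac{7735}{1056}$ ($K = 37 \cdot \frac{1}{96} - - \frac{229}{33} = \frac{37}{96} + \frac{229}{33} = \frac{7735}{1056} \approx 7.3248$)
$K - u{\left(0 \right)} = \frac{7735}{1056} - 4 \cdot 0^{2} = \frac{7735}{1056} - 4 \cdot 0 = \frac{7735}{1056} - 0 = \frac{7735}{1056} + 0 = \frac{7735}{1056}$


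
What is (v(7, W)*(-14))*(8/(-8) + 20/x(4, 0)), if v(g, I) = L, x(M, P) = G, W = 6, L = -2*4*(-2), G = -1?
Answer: 4704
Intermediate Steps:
L = 16 (L = -8*(-2) = 16)
x(M, P) = -1
v(g, I) = 16
(v(7, W)*(-14))*(8/(-8) + 20/x(4, 0)) = (16*(-14))*(8/(-8) + 20/(-1)) = -224*(8*(-⅛) + 20*(-1)) = -224*(-1 - 20) = -224*(-21) = 4704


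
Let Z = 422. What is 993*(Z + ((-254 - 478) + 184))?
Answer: -125118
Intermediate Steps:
993*(Z + ((-254 - 478) + 184)) = 993*(422 + ((-254 - 478) + 184)) = 993*(422 + (-732 + 184)) = 993*(422 - 548) = 993*(-126) = -125118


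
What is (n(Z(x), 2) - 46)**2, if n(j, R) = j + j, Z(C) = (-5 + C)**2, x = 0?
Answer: 16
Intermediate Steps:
n(j, R) = 2*j
(n(Z(x), 2) - 46)**2 = (2*(-5 + 0)**2 - 46)**2 = (2*(-5)**2 - 46)**2 = (2*25 - 46)**2 = (50 - 46)**2 = 4**2 = 16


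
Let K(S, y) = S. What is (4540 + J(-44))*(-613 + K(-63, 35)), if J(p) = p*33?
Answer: -2087488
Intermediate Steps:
J(p) = 33*p
(4540 + J(-44))*(-613 + K(-63, 35)) = (4540 + 33*(-44))*(-613 - 63) = (4540 - 1452)*(-676) = 3088*(-676) = -2087488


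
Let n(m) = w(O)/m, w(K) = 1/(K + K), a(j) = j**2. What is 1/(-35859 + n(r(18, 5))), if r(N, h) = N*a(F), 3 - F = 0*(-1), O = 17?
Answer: -5508/197511371 ≈ -2.7887e-5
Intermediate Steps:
F = 3 (F = 3 - 0*(-1) = 3 - 1*0 = 3 + 0 = 3)
w(K) = 1/(2*K)
r(N, h) = 9*N (r(N, h) = N*3**2 = N*9 = 9*N)
n(m) = 1/(34*m) (n(m) = ((1/2)/17)/m = ((1/2)*(1/17))/m = 1/(34*m))
1/(-35859 + n(r(18, 5))) = 1/(-35859 + 1/(34*((9*18)))) = 1/(-35859 + (1/34)/162) = 1/(-35859 + (1/34)*(1/162)) = 1/(-35859 + 1/5508) = 1/(-197511371/5508) = -5508/197511371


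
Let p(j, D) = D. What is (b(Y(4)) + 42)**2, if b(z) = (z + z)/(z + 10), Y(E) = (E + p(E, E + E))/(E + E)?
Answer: 944784/529 ≈ 1786.0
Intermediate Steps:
Y(E) = 3/2 (Y(E) = (E + (E + E))/(E + E) = (E + 2*E)/((2*E)) = (3*E)*(1/(2*E)) = 3/2)
b(z) = 2*z/(10 + z) (b(z) = (2*z)/(10 + z) = 2*z/(10 + z))
(b(Y(4)) + 42)**2 = (2*(3/2)/(10 + 3/2) + 42)**2 = (2*(3/2)/(23/2) + 42)**2 = (2*(3/2)*(2/23) + 42)**2 = (6/23 + 42)**2 = (972/23)**2 = 944784/529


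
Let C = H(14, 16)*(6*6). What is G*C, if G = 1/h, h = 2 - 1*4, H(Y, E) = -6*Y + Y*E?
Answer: -2520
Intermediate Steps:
H(Y, E) = -6*Y + E*Y
h = -2 (h = 2 - 4 = -2)
C = 5040 (C = (14*(-6 + 16))*(6*6) = (14*10)*36 = 140*36 = 5040)
G = -½ (G = 1/(-2) = -½ ≈ -0.50000)
G*C = -½*5040 = -2520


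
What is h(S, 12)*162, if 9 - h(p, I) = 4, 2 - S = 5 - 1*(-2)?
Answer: 810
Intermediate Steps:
S = -5 (S = 2 - (5 - 1*(-2)) = 2 - (5 + 2) = 2 - 1*7 = 2 - 7 = -5)
h(p, I) = 5 (h(p, I) = 9 - 1*4 = 9 - 4 = 5)
h(S, 12)*162 = 5*162 = 810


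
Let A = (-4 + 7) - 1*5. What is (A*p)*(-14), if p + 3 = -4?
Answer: -196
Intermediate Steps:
p = -7 (p = -3 - 4 = -7)
A = -2 (A = 3 - 5 = -2)
(A*p)*(-14) = -2*(-7)*(-14) = 14*(-14) = -196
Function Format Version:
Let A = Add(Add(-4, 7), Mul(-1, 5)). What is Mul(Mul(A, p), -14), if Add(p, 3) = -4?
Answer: -196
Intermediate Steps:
p = -7 (p = Add(-3, -4) = -7)
A = -2 (A = Add(3, -5) = -2)
Mul(Mul(A, p), -14) = Mul(Mul(-2, -7), -14) = Mul(14, -14) = -196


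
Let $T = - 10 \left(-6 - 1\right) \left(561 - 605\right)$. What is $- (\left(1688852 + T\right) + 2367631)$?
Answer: $-4053403$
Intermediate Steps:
$T = -3080$ ($T = \left(-10\right) \left(-7\right) \left(-44\right) = 70 \left(-44\right) = -3080$)
$- (\left(1688852 + T\right) + 2367631) = - (\left(1688852 - 3080\right) + 2367631) = - (1685772 + 2367631) = \left(-1\right) 4053403 = -4053403$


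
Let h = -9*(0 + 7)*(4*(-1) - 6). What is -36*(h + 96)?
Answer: -26136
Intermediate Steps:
h = 630 (h = -63*(-4 - 6) = -63*(-10) = -9*(-70) = 630)
-36*(h + 96) = -36*(630 + 96) = -36*726 = -26136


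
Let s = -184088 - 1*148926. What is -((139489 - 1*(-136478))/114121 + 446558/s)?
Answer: -20469614510/19001945347 ≈ -1.0772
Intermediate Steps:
s = -333014 (s = -184088 - 148926 = -333014)
-((139489 - 1*(-136478))/114121 + 446558/s) = -((139489 - 1*(-136478))/114121 + 446558/(-333014)) = -((139489 + 136478)*(1/114121) + 446558*(-1/333014)) = -(275967*(1/114121) - 223279/166507) = -(275967/114121 - 223279/166507) = -1*20469614510/19001945347 = -20469614510/19001945347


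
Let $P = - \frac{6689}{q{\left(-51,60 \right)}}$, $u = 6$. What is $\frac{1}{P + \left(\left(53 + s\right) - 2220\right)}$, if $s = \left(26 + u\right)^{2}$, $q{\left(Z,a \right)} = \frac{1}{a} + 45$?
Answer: $- \frac{2701}{3488583} \approx -0.00077424$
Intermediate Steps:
$q{\left(Z,a \right)} = 45 + \frac{1}{a}$
$s = 1024$ ($s = \left(26 + 6\right)^{2} = 32^{2} = 1024$)
$P = - \frac{401340}{2701}$ ($P = - \frac{6689}{45 + \frac{1}{60}} = - \frac{6689}{\frac{2701}{60}} = \left(-6689\right) \frac{60}{2701} = - \frac{401340}{2701} \approx -148.59$)
$\frac{1}{P + \left(\left(53 + s\right) - 2220\right)} = \frac{1}{- \frac{401340}{2701} + \left(\left(53 + 1024\right) - 2220\right)} = \frac{1}{- \frac{401340}{2701} + \left(1077 - 2220\right)} = \frac{1}{- \frac{401340}{2701} - 1143} = \frac{1}{- \frac{3488583}{2701}} = - \frac{2701}{3488583}$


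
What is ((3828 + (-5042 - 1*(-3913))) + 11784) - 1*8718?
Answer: 5765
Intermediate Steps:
((3828 + (-5042 - 1*(-3913))) + 11784) - 1*8718 = ((3828 + (-5042 + 3913)) + 11784) - 8718 = ((3828 - 1129) + 11784) - 8718 = (2699 + 11784) - 8718 = 14483 - 8718 = 5765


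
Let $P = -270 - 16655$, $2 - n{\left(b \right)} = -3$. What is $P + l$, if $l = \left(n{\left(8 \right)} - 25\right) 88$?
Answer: $-18685$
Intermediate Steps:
$n{\left(b \right)} = 5$ ($n{\left(b \right)} = 2 - -3 = 2 + 3 = 5$)
$P = -16925$
$l = -1760$ ($l = \left(5 - 25\right) 88 = \left(-20\right) 88 = -1760$)
$P + l = -16925 - 1760 = -18685$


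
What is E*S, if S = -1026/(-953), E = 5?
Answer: 5130/953 ≈ 5.3830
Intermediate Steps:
S = 1026/953 (S = -1026*(-1/953) = 1026/953 ≈ 1.0766)
E*S = 5*(1026/953) = 5130/953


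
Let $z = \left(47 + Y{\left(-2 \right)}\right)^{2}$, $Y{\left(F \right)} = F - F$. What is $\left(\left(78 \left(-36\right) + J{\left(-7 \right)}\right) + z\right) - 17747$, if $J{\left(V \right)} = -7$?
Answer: $-18353$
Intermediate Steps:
$Y{\left(F \right)} = 0$
$z = 2209$ ($z = \left(47 + 0\right)^{2} = 47^{2} = 2209$)
$\left(\left(78 \left(-36\right) + J{\left(-7 \right)}\right) + z\right) - 17747 = \left(\left(78 \left(-36\right) - 7\right) + 2209\right) - 17747 = \left(\left(-2808 - 7\right) + 2209\right) - 17747 = \left(-2815 + 2209\right) - 17747 = -606 - 17747 = -18353$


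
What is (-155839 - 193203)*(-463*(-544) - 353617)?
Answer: 35513278290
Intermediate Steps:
(-155839 - 193203)*(-463*(-544) - 353617) = -349042*(251872 - 353617) = -349042*(-101745) = 35513278290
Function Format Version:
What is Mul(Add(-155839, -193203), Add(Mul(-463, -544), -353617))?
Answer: 35513278290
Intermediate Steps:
Mul(Add(-155839, -193203), Add(Mul(-463, -544), -353617)) = Mul(-349042, Add(251872, -353617)) = Mul(-349042, -101745) = 35513278290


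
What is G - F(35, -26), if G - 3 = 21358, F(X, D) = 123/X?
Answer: 747512/35 ≈ 21358.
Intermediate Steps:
G = 21361 (G = 3 + 21358 = 21361)
G - F(35, -26) = 21361 - 123/35 = 747512/35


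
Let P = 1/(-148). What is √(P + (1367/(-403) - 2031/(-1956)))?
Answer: 5*I*√2231041883434/4860986 ≈ 1.5364*I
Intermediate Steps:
P = -1/148 ≈ -0.0067568
√(P + (1367/(-403) - 2031/(-1956))) = √(-1/148 + (1367/(-403) - 2031/(-1956))) = √(-1/148 + (1367*(-1/403) - 2031*(-1/1956))) = √(-1/148 + (-1367/403 + 677/652)) = √(-1/148 - 618453/262756) = √(-11474225/4860986) = 5*I*√2231041883434/4860986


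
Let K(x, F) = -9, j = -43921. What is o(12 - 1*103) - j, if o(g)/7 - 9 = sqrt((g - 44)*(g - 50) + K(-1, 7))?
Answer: 43984 + 21*sqrt(2114) ≈ 44950.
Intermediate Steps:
o(g) = 63 + 7*sqrt(-9 + (-50 + g)*(-44 + g)) (o(g) = 63 + 7*sqrt((g - 44)*(g - 50) - 9) = 63 + 7*sqrt((-44 + g)*(-50 + g) - 9) = 63 + 7*sqrt((-50 + g)*(-44 + g) - 9) = 63 + 7*sqrt(-9 + (-50 + g)*(-44 + g)))
o(12 - 1*103) - j = (63 + 7*sqrt(2191 + (12 - 1*103)**2 - 94*(12 - 1*103))) - 1*(-43921) = (63 + 7*sqrt(2191 + (12 - 103)**2 - 94*(12 - 103))) + 43921 = (63 + 7*sqrt(2191 + (-91)**2 - 94*(-91))) + 43921 = (63 + 7*sqrt(2191 + 8281 + 8554)) + 43921 = (63 + 7*sqrt(19026)) + 43921 = (63 + 7*(3*sqrt(2114))) + 43921 = (63 + 21*sqrt(2114)) + 43921 = 43984 + 21*sqrt(2114)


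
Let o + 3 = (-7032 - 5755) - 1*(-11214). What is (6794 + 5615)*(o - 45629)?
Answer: -585766845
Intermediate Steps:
o = -1576 (o = -3 + ((-7032 - 5755) - 1*(-11214)) = -3 + (-12787 + 11214) = -3 - 1573 = -1576)
(6794 + 5615)*(o - 45629) = (6794 + 5615)*(-1576 - 45629) = 12409*(-47205) = -585766845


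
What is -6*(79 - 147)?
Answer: 408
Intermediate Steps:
-6*(79 - 147) = -6*(-68) = 408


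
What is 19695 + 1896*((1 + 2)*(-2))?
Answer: 8319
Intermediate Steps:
19695 + 1896*((1 + 2)*(-2)) = 19695 + 1896*(3*(-2)) = 19695 + 1896*(-6) = 19695 - 11376 = 8319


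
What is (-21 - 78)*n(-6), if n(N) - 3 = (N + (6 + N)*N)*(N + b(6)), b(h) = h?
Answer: -297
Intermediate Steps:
n(N) = 3 + (6 + N)*(N + N*(6 + N)) (n(N) = 3 + (N + (6 + N)*N)*(N + 6) = 3 + (N + N*(6 + N))*(6 + N) = 3 + (6 + N)*(N + N*(6 + N)))
(-21 - 78)*n(-6) = (-21 - 78)*(3 + (-6)³ + 13*(-6)² + 42*(-6)) = -99*(3 - 216 + 13*36 - 252) = -99*(3 - 216 + 468 - 252) = -99*3 = -297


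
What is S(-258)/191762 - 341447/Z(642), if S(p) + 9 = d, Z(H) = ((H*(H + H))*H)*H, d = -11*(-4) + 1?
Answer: 6082911584449/32576368035262752 ≈ 0.00018673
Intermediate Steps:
d = 45 (d = 44 + 1 = 45)
Z(H) = 2*H⁴ (Z(H) = ((H*(2*H))*H)*H = ((2*H²)*H)*H = (2*H³)*H = 2*H⁴)
S(p) = 36 (S(p) = -9 + 45 = 36)
S(-258)/191762 - 341447/Z(642) = 36/191762 - 341447/(2*642⁴) = 36*(1/191762) - 341447/(2*169879162896) = 18/95881 - 341447/339758325792 = 6082911584449/32576368035262752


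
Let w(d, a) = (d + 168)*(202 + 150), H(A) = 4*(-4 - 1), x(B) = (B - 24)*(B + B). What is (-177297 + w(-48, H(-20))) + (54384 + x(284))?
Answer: 67007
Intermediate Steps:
x(B) = 2*B*(-24 + B) (x(B) = (-24 + B)*(2*B) = 2*B*(-24 + B))
H(A) = -20 (H(A) = 4*(-5) = -20)
w(d, a) = 59136 + 352*d (w(d, a) = (168 + d)*352 = 59136 + 352*d)
(-177297 + w(-48, H(-20))) + (54384 + x(284)) = (-177297 + (59136 + 352*(-48))) + (54384 + 2*284*(-24 + 284)) = (-177297 + (59136 - 16896)) + (54384 + 2*284*260) = (-177297 + 42240) + (54384 + 147680) = -135057 + 202064 = 67007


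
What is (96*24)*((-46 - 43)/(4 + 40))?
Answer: -51264/11 ≈ -4660.4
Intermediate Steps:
(96*24)*((-46 - 43)/(4 + 40)) = 2304*(-89/44) = -51264/11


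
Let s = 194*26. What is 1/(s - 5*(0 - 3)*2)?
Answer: 1/5074 ≈ 0.00019708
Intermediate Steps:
s = 5044
1/(s - 5*(0 - 3)*2) = 1/(5044 - 5*(0 - 3)*2) = 1/(5044 - 5*(-3)*2) = 1/(5044 + 15*2) = 1/(5044 + 30) = 1/5074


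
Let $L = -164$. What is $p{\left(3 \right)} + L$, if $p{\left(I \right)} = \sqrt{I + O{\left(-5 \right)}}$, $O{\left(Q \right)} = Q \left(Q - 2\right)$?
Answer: $-164 + \sqrt{38} \approx -157.84$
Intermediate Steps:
$O{\left(Q \right)} = Q \left(-2 + Q\right)$
$p{\left(I \right)} = \sqrt{35 + I}$ ($p{\left(I \right)} = \sqrt{I - 5 \left(-2 - 5\right)} = \sqrt{I - -35} = \sqrt{I + 35} = \sqrt{35 + I}$)
$p{\left(3 \right)} + L = \sqrt{35 + 3} - 164 = \sqrt{38} - 164 = -164 + \sqrt{38}$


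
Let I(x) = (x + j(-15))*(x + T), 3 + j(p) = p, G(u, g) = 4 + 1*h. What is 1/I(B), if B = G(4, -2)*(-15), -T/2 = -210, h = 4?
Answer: -1/41400 ≈ -2.4155e-5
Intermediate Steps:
G(u, g) = 8 (G(u, g) = 4 + 1*4 = 4 + 4 = 8)
j(p) = -3 + p
T = 420 (T = -2*(-210) = 420)
B = -120 (B = 8*(-15) = -120)
I(x) = (-18 + x)*(420 + x) (I(x) = (x + (-3 - 15))*(x + 420) = (x - 18)*(420 + x) = (-18 + x)*(420 + x))
1/I(B) = 1/(-7560 + (-120)² + 402*(-120)) = 1/(-7560 + 14400 - 48240) = 1/(-41400) = -1/41400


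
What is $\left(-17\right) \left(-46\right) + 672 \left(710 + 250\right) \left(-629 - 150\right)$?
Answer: $-502547698$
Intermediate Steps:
$\left(-17\right) \left(-46\right) + 672 \left(710 + 250\right) \left(-629 - 150\right) = 782 + 672 \cdot 960 \left(-779\right) = 782 + 672 \left(-747840\right) = 782 - 502548480 = -502547698$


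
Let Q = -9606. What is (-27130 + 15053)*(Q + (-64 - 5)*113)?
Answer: 210176031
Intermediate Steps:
(-27130 + 15053)*(Q + (-64 - 5)*113) = (-27130 + 15053)*(-9606 + (-64 - 5)*113) = -12077*(-9606 - 69*113) = -12077*(-9606 - 7797) = -12077*(-17403) = 210176031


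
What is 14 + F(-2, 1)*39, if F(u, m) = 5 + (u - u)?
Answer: 209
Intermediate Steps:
F(u, m) = 5 (F(u, m) = 5 + 0 = 5)
14 + F(-2, 1)*39 = 14 + 5*39 = 14 + 195 = 209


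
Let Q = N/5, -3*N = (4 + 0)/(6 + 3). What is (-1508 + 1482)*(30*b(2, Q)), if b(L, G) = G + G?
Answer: 416/9 ≈ 46.222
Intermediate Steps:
N = -4/27 (N = -(4 + 0)/(3*(6 + 3)) = -4/(3*9) = -⅓*4/9 = -4/27 ≈ -0.14815)
Q = -4/135 (Q = -4/27/5 = -4/27*⅕ = -4/135 ≈ -0.029630)
b(L, G) = 2*G
(-1508 + 1482)*(30*b(2, Q)) = (-1508 + 1482)*(30*(2*(-4/135))) = -780*(-8)/135 = -26*(-16/9) = 416/9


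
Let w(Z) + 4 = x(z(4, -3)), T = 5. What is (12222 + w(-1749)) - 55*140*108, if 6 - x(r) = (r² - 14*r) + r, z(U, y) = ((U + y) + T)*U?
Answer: -819640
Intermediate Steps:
z(U, y) = U*(5 + U + y) (z(U, y) = ((U + y) + 5)*U = (5 + U + y)*U = U*(5 + U + y))
x(r) = 6 - r² + 13*r (x(r) = 6 - ((r² - 14*r) + r) = 6 - (r² - 13*r) = 6 + (-r² + 13*r) = 6 - r² + 13*r)
w(Z) = -262 (w(Z) = -4 + (6 - (4*(5 + 4 - 3))² + 13*(4*(5 + 4 - 3))) = -4 + (6 - (4*6)² + 13*(4*6)) = -4 + (6 - 1*24² + 13*24) = -4 + (6 - 1*576 + 312) = -4 + (6 - 576 + 312) = -4 - 258 = -262)
(12222 + w(-1749)) - 55*140*108 = (12222 - 262) - 55*140*108 = 11960 - 7700*108 = 11960 - 831600 = -819640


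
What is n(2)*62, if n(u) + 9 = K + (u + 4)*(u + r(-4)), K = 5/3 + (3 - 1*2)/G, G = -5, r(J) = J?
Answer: -18166/15 ≈ -1211.1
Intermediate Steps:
K = 22/15 (K = 5/3 + (3 - 1*2)/(-5) = 5*(⅓) + (3 - 2)*(-⅕) = 5/3 + 1*(-⅕) = 5/3 - ⅕ = 22/15 ≈ 1.4667)
n(u) = -113/15 + (-4 + u)*(4 + u) (n(u) = -9 + (22/15 + (u + 4)*(u - 4)) = -9 + (22/15 + (4 + u)*(-4 + u)) = -9 + (22/15 + (-4 + u)*(4 + u)) = -113/15 + (-4 + u)*(4 + u))
n(2)*62 = (-353/15 + 2²)*62 = (-353/15 + 4)*62 = -293/15*62 = -18166/15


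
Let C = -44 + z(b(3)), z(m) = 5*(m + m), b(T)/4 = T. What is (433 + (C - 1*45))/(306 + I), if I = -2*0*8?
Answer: 232/153 ≈ 1.5163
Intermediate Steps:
b(T) = 4*T
z(m) = 10*m (z(m) = 5*(2*m) = 10*m)
C = 76 (C = -44 + 10*(4*3) = -44 + 10*12 = -44 + 120 = 76)
I = 0 (I = 0*8 = 0)
(433 + (C - 1*45))/(306 + I) = (433 + (76 - 1*45))/(306 + 0) = (433 + (76 - 45))/306 = (433 + 31)*(1/306) = 464*(1/306) = 232/153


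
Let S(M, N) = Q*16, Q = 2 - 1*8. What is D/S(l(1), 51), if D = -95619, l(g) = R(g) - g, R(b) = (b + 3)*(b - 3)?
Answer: 31873/32 ≈ 996.03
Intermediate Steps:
R(b) = (-3 + b)*(3 + b) (R(b) = (3 + b)*(-3 + b) = (-3 + b)*(3 + b))
l(g) = -9 + g**2 - g (l(g) = (-9 + g**2) - g = -9 + g**2 - g)
Q = -6 (Q = 2 - 8 = -6)
S(M, N) = -96 (S(M, N) = -6*16 = -96)
D/S(l(1), 51) = -95619/(-96) = -95619*(-1/96) = 31873/32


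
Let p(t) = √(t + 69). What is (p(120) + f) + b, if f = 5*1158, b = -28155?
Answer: -22365 + 3*√21 ≈ -22351.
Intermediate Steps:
p(t) = √(69 + t)
f = 5790
(p(120) + f) + b = (√(69 + 120) + 5790) - 28155 = (√189 + 5790) - 28155 = (3*√21 + 5790) - 28155 = (5790 + 3*√21) - 28155 = -22365 + 3*√21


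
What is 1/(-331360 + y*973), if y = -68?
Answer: -1/397524 ≈ -2.5156e-6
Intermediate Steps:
1/(-331360 + y*973) = 1/(-331360 - 68*973) = 1/(-331360 - 66164) = 1/(-397524) = -1/397524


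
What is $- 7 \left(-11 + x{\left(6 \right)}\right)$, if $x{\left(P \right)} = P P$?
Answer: $-175$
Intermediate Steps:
$x{\left(P \right)} = P^{2}$
$- 7 \left(-11 + x{\left(6 \right)}\right) = - 7 \left(-11 + 6^{2}\right) = - 7 \left(-11 + 36\right) = \left(-7\right) 25 = -175$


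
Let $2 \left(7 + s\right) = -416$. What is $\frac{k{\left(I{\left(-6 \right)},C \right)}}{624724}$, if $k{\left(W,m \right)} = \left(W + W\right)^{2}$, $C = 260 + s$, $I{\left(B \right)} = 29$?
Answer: $\frac{841}{156181} \approx 0.0053848$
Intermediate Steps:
$s = -215$ ($s = -7 + \frac{1}{2} \left(-416\right) = -7 - 208 = -215$)
$C = 45$ ($C = 260 - 215 = 45$)
$k{\left(W,m \right)} = 4 W^{2}$ ($k{\left(W,m \right)} = \left(2 W\right)^{2} = 4 W^{2}$)
$\frac{k{\left(I{\left(-6 \right)},C \right)}}{624724} = \frac{4 \cdot 29^{2}}{624724} = 4 \cdot 841 \cdot \frac{1}{624724} = 3364 \cdot \frac{1}{624724} = \frac{841}{156181}$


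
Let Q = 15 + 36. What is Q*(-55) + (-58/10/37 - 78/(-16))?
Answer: -4144417/1480 ≈ -2800.3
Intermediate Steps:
Q = 51
Q*(-55) + (-58/10/37 - 78/(-16)) = 51*(-55) + (-58/10/37 - 78/(-16)) = -2805 + (-58*⅒*(1/37) - 78*(-1/16)) = -2805 + (-29/5*1/37 + 39/8) = -2805 + (-29/185 + 39/8) = -2805 + 6983/1480 = -4144417/1480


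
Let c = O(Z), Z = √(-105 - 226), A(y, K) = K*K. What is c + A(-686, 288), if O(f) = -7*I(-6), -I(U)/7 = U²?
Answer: 84708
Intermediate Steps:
I(U) = -7*U²
A(y, K) = K²
Z = I*√331 (Z = √(-331) = I*√331 ≈ 18.193*I)
O(f) = 1764 (O(f) = -(-49)*(-6)² = -(-49)*36 = -7*(-252) = 1764)
c = 1764
c + A(-686, 288) = 1764 + 288² = 1764 + 82944 = 84708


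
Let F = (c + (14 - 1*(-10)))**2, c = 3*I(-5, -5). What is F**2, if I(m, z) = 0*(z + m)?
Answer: 331776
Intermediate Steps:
I(m, z) = 0 (I(m, z) = 0*(m + z) = 0)
c = 0 (c = 3*0 = 0)
F = 576 (F = (0 + (14 - 1*(-10)))**2 = (0 + (14 + 10))**2 = (0 + 24)**2 = 24**2 = 576)
F**2 = 576**2 = 331776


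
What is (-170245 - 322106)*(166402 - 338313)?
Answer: 84640552761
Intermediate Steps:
(-170245 - 322106)*(166402 - 338313) = -492351*(-171911) = 84640552761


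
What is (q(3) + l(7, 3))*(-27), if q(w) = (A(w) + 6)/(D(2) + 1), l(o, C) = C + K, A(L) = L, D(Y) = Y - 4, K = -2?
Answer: 216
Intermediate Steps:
D(Y) = -4 + Y
l(o, C) = -2 + C (l(o, C) = C - 2 = -2 + C)
q(w) = -6 - w (q(w) = (w + 6)/((-4 + 2) + 1) = (6 + w)/(-2 + 1) = (6 + w)/(-1) = (6 + w)*(-1) = -6 - w)
(q(3) + l(7, 3))*(-27) = ((-6 - 1*3) + (-2 + 3))*(-27) = ((-6 - 3) + 1)*(-27) = (-9 + 1)*(-27) = -8*(-27) = 216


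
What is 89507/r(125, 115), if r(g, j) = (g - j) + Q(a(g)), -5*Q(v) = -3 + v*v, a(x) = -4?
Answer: 447535/37 ≈ 12096.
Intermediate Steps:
Q(v) = ⅗ - v²/5 (Q(v) = -(-3 + v*v)/5 = -(-3 + v²)/5 = ⅗ - v²/5)
r(g, j) = -13/5 + g - j (r(g, j) = (g - j) + (⅗ - ⅕*(-4)²) = (g - j) + (⅗ - ⅕*16) = (g - j) + (⅗ - 16/5) = (g - j) - 13/5 = -13/5 + g - j)
89507/r(125, 115) = 89507/(-13/5 + 125 - 1*115) = 89507/(-13/5 + 125 - 115) = 89507/(37/5) = 89507*(5/37) = 447535/37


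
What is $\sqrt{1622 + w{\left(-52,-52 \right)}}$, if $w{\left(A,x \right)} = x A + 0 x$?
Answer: $\sqrt{4326} \approx 65.772$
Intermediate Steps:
$w{\left(A,x \right)} = A x$ ($w{\left(A,x \right)} = A x + 0 = A x$)
$\sqrt{1622 + w{\left(-52,-52 \right)}} = \sqrt{1622 - -2704} = \sqrt{1622 + 2704} = \sqrt{4326}$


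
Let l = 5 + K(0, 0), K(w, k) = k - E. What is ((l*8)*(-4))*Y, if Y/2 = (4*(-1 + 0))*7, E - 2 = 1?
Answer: 3584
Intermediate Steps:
E = 3 (E = 2 + 1 = 3)
K(w, k) = -3 + k (K(w, k) = k - 1*3 = k - 3 = -3 + k)
l = 2 (l = 5 + (-3 + 0) = 5 - 3 = 2)
Y = -56 (Y = 2*((4*(-1 + 0))*7) = 2*((4*(-1))*7) = 2*(-4*7) = 2*(-28) = -56)
((l*8)*(-4))*Y = ((2*8)*(-4))*(-56) = (16*(-4))*(-56) = -64*(-56) = 3584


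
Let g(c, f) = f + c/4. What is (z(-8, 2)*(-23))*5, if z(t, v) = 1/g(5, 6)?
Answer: -460/29 ≈ -15.862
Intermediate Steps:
g(c, f) = f + c/4 (g(c, f) = f + c*(1/4) = f + c/4)
z(t, v) = 4/29 (z(t, v) = 1/(6 + (1/4)*5) = 1/(6 + 5/4) = 1/(29/4) = 4/29)
(z(-8, 2)*(-23))*5 = ((4/29)*(-23))*5 = -92/29*5 = -460/29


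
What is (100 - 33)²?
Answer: 4489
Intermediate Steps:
(100 - 33)² = 67² = 4489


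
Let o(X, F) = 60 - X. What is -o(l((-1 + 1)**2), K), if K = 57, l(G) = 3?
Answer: -57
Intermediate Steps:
-o(l((-1 + 1)**2), K) = -(60 - 1*3) = -(60 - 3) = -1*57 = -57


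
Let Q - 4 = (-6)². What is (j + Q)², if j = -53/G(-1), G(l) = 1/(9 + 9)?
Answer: 835396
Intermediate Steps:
G(l) = 1/18
Q = 40 (Q = 4 + (-6)² = 4 + 36 = 40)
j = -954 (j = -53/1/18 = -53*18 = -954)
(j + Q)² = (-954 + 40)² = (-914)² = 835396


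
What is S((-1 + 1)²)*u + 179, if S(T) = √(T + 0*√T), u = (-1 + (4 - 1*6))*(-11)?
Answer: 179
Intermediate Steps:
u = 33 (u = (-1 + (4 - 6))*(-11) = (-1 - 2)*(-11) = -3*(-11) = 33)
S(T) = √T (S(T) = √(T + 0) = √T)
S((-1 + 1)²)*u + 179 = √((-1 + 1)²)*33 + 179 = √(0²)*33 + 179 = √0*33 + 179 = 0*33 + 179 = 0 + 179 = 179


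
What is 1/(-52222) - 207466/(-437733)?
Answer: 10833851719/22859292726 ≈ 0.47394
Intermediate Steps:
1/(-52222) - 207466/(-437733) = -1/52222 - 207466*(-1)/437733 = -1/52222 - 1*(-207466/437733) = -1/52222 + 207466/437733 = 10833851719/22859292726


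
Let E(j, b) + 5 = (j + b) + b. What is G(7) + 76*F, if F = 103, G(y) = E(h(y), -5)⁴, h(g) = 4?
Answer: 22469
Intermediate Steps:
E(j, b) = -5 + j + 2*b (E(j, b) = -5 + ((j + b) + b) = -5 + ((b + j) + b) = -5 + (j + 2*b) = -5 + j + 2*b)
G(y) = 14641 (G(y) = (-5 + 4 + 2*(-5))⁴ = (-5 + 4 - 10)⁴ = (-11)⁴ = 14641)
G(7) + 76*F = 14641 + 76*103 = 14641 + 7828 = 22469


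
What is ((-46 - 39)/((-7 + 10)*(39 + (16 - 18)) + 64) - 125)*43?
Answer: -188856/35 ≈ -5395.9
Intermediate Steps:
((-46 - 39)/((-7 + 10)*(39 + (16 - 18)) + 64) - 125)*43 = (-85/(3*(39 - 2) + 64) - 125)*43 = (-85/(3*37 + 64) - 125)*43 = (-85/(111 + 64) - 125)*43 = (-85/175 - 125)*43 = (-85*1/175 - 125)*43 = (-17/35 - 125)*43 = -4392/35*43 = -188856/35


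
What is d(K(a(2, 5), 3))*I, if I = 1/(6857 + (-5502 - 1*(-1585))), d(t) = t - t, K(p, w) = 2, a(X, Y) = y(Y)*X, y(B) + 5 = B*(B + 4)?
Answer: 0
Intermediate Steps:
y(B) = -5 + B*(4 + B) (y(B) = -5 + B*(B + 4) = -5 + B*(4 + B))
a(X, Y) = X*(-5 + Y**2 + 4*Y) (a(X, Y) = (-5 + Y**2 + 4*Y)*X = X*(-5 + Y**2 + 4*Y))
d(t) = 0
I = 1/2940 (I = 1/(6857 + (-5502 + 1585)) = 1/(6857 - 3917) = 1/2940 ≈ 0.00034014)
d(K(a(2, 5), 3))*I = 0*(1/2940) = 0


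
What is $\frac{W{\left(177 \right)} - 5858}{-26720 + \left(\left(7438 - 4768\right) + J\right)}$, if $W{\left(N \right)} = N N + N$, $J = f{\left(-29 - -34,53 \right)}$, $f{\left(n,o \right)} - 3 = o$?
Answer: $- \frac{12824}{11997} \approx -1.0689$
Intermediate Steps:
$f{\left(n,o \right)} = 3 + o$
$J = 56$ ($J = 3 + 53 = 56$)
$W{\left(N \right)} = N + N^{2}$ ($W{\left(N \right)} = N^{2} + N = N + N^{2}$)
$\frac{W{\left(177 \right)} - 5858}{-26720 + \left(\left(7438 - 4768\right) + J\right)} = \frac{177 \left(1 + 177\right) - 5858}{-26720 + \left(\left(7438 - 4768\right) + 56\right)} = \frac{177 \cdot 178 - 5858}{-26720 + \left(2670 + 56\right)} = \frac{31506 - 5858}{-26720 + 2726} = \frac{25648}{-23994} = 25648 \left(- \frac{1}{23994}\right) = - \frac{12824}{11997}$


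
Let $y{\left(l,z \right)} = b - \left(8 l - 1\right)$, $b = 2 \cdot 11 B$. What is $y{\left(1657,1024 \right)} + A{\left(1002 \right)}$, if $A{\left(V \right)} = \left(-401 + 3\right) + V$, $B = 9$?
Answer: $-12453$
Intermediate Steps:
$b = 198$ ($b = 2 \cdot 11 \cdot 9 = 22 \cdot 9 = 198$)
$A{\left(V \right)} = -398 + V$
$y{\left(l,z \right)} = 199 - 8 l$ ($y{\left(l,z \right)} = 198 - \left(8 l - 1\right) = 198 - \left(-1 + 8 l\right) = 199 - 8 l$)
$y{\left(1657,1024 \right)} + A{\left(1002 \right)} = \left(199 - 13256\right) + \left(-398 + 1002\right) = \left(199 - 13256\right) + 604 = -13057 + 604 = -12453$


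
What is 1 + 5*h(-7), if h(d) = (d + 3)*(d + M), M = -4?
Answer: 221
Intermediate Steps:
h(d) = (-4 + d)*(3 + d) (h(d) = (d + 3)*(d - 4) = (3 + d)*(-4 + d) = (-4 + d)*(3 + d))
1 + 5*h(-7) = 1 + 5*(-12 + (-7)² - 1*(-7)) = 1 + 5*(-12 + 49 + 7) = 1 + 5*44 = 1 + 220 = 221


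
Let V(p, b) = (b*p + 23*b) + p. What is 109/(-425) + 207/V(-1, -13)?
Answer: -119258/121975 ≈ -0.97773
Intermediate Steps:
V(p, b) = p + 23*b + b*p (V(p, b) = (23*b + b*p) + p = p + 23*b + b*p)
109/(-425) + 207/V(-1, -13) = 109/(-425) + 207/(-1 + 23*(-13) - 13*(-1)) = 109*(-1/425) + 207/(-1 - 299 + 13) = -109/425 + 207/(-287) = -109/425 + 207*(-1/287) = -109/425 - 207/287 = -119258/121975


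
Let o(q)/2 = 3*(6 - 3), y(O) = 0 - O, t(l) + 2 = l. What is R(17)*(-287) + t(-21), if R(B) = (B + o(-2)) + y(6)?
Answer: -8346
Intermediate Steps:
t(l) = -2 + l
y(O) = -O
o(q) = 18 (o(q) = 2*(3*(6 - 3)) = 2*(3*3) = 2*9 = 18)
R(B) = 12 + B (R(B) = (B + 18) - 1*6 = (18 + B) - 6 = 12 + B)
R(17)*(-287) + t(-21) = (12 + 17)*(-287) + (-2 - 21) = 29*(-287) - 23 = -8323 - 23 = -8346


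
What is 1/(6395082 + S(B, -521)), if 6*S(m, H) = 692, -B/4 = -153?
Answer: 3/19185592 ≈ 1.5637e-7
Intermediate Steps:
B = 612 (B = -4*(-153) = 612)
S(m, H) = 346/3 (S(m, H) = (⅙)*692 = 346/3)
1/(6395082 + S(B, -521)) = 1/(6395082 + 346/3) = 1/(19185592/3) = 3/19185592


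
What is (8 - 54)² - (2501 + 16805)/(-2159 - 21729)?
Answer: 25283157/11944 ≈ 2116.8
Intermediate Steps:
(8 - 54)² - (2501 + 16805)/(-2159 - 21729) = (-46)² - 19306/(-23888) = 2116 - 19306*(-1)/23888 = 2116 - 1*(-9653/11944) = 2116 + 9653/11944 = 25283157/11944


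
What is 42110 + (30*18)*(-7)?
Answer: 38330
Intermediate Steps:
42110 + (30*18)*(-7) = 42110 + 540*(-7) = 42110 - 3780 = 38330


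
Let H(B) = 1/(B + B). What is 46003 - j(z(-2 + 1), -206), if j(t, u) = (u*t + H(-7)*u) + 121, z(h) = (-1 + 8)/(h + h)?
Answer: 316024/7 ≈ 45146.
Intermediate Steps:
H(B) = 1/(2*B)
z(h) = 7/(2*h) (z(h) = 7/((2*h)) = 7*(1/(2*h)) = 7/(2*h))
j(t, u) = 121 - u/14 + t*u (j(t, u) = (u*t + ((½)/(-7))*u) + 121 = (t*u + ((½)*(-⅐))*u) + 121 = (t*u - u/14) + 121 = (-u/14 + t*u) + 121 = 121 - u/14 + t*u)
46003 - j(z(-2 + 1), -206) = 46003 - (121 - 1/14*(-206) + (7/(2*(-2 + 1)))*(-206)) = 46003 - (121 + 103/7 + ((7/2)/(-1))*(-206)) = 46003 - (121 + 103/7 + ((7/2)*(-1))*(-206)) = 46003 - (121 + 103/7 - 7/2*(-206)) = 46003 - (121 + 103/7 + 721) = 46003 - 1*5997/7 = 46003 - 5997/7 = 316024/7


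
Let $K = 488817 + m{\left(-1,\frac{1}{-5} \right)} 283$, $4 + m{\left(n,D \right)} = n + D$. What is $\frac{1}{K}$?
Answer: $\frac{5}{2436727} \approx 2.0519 \cdot 10^{-6}$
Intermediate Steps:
$m{\left(n,D \right)} = -4 + D + n$ ($m{\left(n,D \right)} = -4 + \left(n + D\right) = -4 + \left(D + n\right) = -4 + D + n$)
$K = \frac{2436727}{5}$ ($K = 488817 + \left(-4 + \frac{1}{-5} - 1\right) 283 = 488817 + \left(-4 - \frac{1}{5} - 1\right) 283 = 488817 - \frac{7358}{5} = \frac{2436727}{5} \approx 4.8735 \cdot 10^{5}$)
$\frac{1}{K} = \frac{1}{\frac{2436727}{5}} = \frac{5}{2436727}$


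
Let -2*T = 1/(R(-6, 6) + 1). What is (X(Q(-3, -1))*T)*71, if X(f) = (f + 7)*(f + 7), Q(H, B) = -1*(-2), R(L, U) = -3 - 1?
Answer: 1917/2 ≈ 958.50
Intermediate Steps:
R(L, U) = -4
Q(H, B) = 2
T = ⅙ (T = -1/(2*(-4 + 1)) = -½/(-3) = -½*(-⅓) = ⅙ ≈ 0.16667)
X(f) = (7 + f)² (X(f) = (7 + f)*(7 + f) = (7 + f)²)
(X(Q(-3, -1))*T)*71 = ((7 + 2)²*(⅙))*71 = (9²*(⅙))*71 = (81*(⅙))*71 = (27/2)*71 = 1917/2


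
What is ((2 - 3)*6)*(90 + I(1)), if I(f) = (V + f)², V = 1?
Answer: -564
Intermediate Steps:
I(f) = (1 + f)²
((2 - 3)*6)*(90 + I(1)) = ((2 - 3)*6)*(90 + (1 + 1)²) = (-1*6)*(90 + 2²) = -6*(90 + 4) = -6*94 = -564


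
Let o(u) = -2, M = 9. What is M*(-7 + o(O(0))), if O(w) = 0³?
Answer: -81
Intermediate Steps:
O(w) = 0
M*(-7 + o(O(0))) = 9*(-7 - 2) = 9*(-9) = -81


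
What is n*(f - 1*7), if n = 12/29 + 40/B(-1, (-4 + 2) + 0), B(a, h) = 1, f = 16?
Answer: 10548/29 ≈ 363.72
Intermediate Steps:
n = 1172/29 (n = 12/29 + 40/1 = 12*(1/29) + 40*1 = 12/29 + 40 = 1172/29 ≈ 40.414)
n*(f - 1*7) = 1172*(16 - 1*7)/29 = 1172*(16 - 7)/29 = (1172/29)*9 = 10548/29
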